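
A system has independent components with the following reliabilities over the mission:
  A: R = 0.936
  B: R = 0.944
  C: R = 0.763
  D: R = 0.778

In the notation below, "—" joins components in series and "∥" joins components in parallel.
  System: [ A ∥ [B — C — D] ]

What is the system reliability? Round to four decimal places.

Series (B, C, and D): 0.944000 × 0.763000 × 0.778000 = 0.560372
Parallel (A and [0.560372]): 1 − (1 − 0.936000)(1 − 0.560372) = 0.9719

0.9719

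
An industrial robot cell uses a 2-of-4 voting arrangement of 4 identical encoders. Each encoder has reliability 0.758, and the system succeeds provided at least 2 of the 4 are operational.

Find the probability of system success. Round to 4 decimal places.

0.9536

R = Σ_{i=2}^{4} C(4,i) p^i (1−p)^{4−i} with p = 0.758
C(4,2)·0.758^2·0.242^2 = 0.201893
C(4,3)·0.758^3·0.242^1 = 0.421583
C(4,4)·0.758^4·0.242^0 = 0.330124
Sum = 0.9536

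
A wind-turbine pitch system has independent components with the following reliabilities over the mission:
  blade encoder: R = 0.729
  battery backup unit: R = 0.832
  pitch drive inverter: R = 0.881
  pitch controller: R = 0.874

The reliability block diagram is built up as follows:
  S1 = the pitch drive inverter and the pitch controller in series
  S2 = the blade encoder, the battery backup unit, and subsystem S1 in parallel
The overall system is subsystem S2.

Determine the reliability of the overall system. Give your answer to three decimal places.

0.990

Series (pitch drive inverter and pitch controller): 0.88100 × 0.87400 = 0.76999
Parallel (blade encoder, battery backup unit, and [0.76999]): 1 − (1 − 0.72900)(1 − 0.83200)(1 − 0.76999) = 0.990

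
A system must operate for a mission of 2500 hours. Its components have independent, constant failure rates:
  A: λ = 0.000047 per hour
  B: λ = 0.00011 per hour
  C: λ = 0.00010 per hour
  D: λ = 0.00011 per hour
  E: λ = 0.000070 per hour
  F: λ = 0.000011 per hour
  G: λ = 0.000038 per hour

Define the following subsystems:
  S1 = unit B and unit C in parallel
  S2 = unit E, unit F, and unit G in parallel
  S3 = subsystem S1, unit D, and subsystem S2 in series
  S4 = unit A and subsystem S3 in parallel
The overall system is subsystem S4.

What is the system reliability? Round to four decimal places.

0.9688

R(A) = exp(−0.000047 × 2500) = 0.889141
R(B) = exp(−0.00011 × 2500) = 0.759572
R(C) = exp(−0.00010 × 2500) = 0.778801
R(D) = exp(−0.00011 × 2500) = 0.759572
R(E) = exp(−0.000070 × 2500) = 0.839457
R(F) = exp(−0.000011 × 2500) = 0.972875
R(G) = exp(−0.000038 × 2500) = 0.909373
Parallel (B and C): 1 − (1 − 0.759572)(1 − 0.778801) = 0.946818
Parallel (E, F, and G): 1 − (1 − 0.839457)(1 − 0.972875)(1 − 0.909373) = 0.999605
Series ([0.946818], D, and [0.999605]): 0.946818 × 0.759572 × 0.999605 = 0.718892
Parallel (A and [0.718892]): 1 − (1 − 0.889141)(1 − 0.718892) = 0.9688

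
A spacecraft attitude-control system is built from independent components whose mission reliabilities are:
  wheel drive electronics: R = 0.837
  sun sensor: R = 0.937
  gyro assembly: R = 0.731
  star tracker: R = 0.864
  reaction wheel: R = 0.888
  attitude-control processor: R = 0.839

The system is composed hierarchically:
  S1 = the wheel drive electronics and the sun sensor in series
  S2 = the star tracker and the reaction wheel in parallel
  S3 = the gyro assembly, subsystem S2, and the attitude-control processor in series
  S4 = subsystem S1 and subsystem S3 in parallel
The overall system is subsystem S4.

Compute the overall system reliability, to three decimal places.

Series (wheel drive electronics and sun sensor): 0.83700 × 0.93700 = 0.78427
Parallel (star tracker and reaction wheel): 1 − (1 − 0.86400)(1 − 0.88800) = 0.98477
Series (gyro assembly, [0.98477], and attitude-control processor): 0.73100 × 0.98477 × 0.83900 = 0.60397
Parallel ([0.78427] and [0.60397]): 1 − (1 − 0.78427)(1 − 0.60397) = 0.915

0.915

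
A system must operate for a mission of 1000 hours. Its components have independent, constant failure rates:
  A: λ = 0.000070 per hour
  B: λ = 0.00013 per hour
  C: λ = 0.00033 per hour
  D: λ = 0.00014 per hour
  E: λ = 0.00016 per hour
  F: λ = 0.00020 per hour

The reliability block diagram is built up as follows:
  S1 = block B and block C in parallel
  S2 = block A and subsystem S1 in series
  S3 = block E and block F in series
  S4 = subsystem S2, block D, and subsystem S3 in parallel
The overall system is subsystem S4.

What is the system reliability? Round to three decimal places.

0.996

R(A) = exp(−0.000070 × 1000) = 0.93239
R(B) = exp(−0.00013 × 1000) = 0.87810
R(C) = exp(−0.00033 × 1000) = 0.71892
R(D) = exp(−0.00014 × 1000) = 0.86936
R(E) = exp(−0.00016 × 1000) = 0.85214
R(F) = exp(−0.00020 × 1000) = 0.81873
Parallel (B and C): 1 − (1 − 0.87810)(1 − 0.71892) = 0.96574
Series (A and [0.96574]): 0.93239 × 0.96574 = 0.90045
Series (E and F): 0.85214 × 0.81873 = 0.69767
Parallel ([0.90045], D, and [0.69767]): 1 − (1 − 0.90045)(1 − 0.86936)(1 − 0.69767) = 0.996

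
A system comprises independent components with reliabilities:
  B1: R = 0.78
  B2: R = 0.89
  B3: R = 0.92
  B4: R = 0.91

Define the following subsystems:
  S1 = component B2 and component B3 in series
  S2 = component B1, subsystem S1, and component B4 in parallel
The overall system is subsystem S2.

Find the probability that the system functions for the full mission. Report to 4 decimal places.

Series (B2 and B3): 0.890000 × 0.920000 = 0.818800
Parallel (B1, [0.818800], and B4): 1 − (1 − 0.780000)(1 − 0.818800)(1 − 0.910000) = 0.9964

0.9964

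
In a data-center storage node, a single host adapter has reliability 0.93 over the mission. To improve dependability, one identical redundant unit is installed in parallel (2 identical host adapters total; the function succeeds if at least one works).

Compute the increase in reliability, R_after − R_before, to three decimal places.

0.065

R_before = 0.93
R_after = 1 − (1 − 0.93)^2 = 0.995
ΔR = 0.995 − 0.93 = 0.065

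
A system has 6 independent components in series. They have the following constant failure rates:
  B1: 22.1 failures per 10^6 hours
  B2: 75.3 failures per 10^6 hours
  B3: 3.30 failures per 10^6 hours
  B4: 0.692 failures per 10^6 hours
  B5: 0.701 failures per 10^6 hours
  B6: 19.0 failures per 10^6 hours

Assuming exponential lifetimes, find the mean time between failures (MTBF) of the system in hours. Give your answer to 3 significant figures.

Series of exponential components: λ_sys = Σ λ_i
λ_sys = 0.0000221 + 0.0000753 + 0.00000330 + 0.000000692 + 0.000000701 + 0.0000190 = 1.2109e-04 /h
MTBF = 1 / λ_sys = 8260 h

8260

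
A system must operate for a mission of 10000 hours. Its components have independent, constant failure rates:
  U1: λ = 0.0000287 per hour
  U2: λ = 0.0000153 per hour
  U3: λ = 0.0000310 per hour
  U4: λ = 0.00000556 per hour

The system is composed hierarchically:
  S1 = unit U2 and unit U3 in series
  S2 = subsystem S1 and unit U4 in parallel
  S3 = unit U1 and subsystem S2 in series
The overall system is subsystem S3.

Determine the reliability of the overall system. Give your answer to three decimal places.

R(U1) = exp(−0.0000287 × 10000) = 0.75051
R(U2) = exp(−0.0000153 × 10000) = 0.85813
R(U3) = exp(−0.0000310 × 10000) = 0.73345
R(U4) = exp(−0.00000556 × 10000) = 0.94592
Series (U2 and U3): 0.85813 × 0.73345 = 0.62940
Parallel ([0.62940] and U4): 1 − (1 − 0.62940)(1 − 0.94592) = 0.97996
Series (U1 and [0.97996]): 0.75051 × 0.97996 = 0.735

0.735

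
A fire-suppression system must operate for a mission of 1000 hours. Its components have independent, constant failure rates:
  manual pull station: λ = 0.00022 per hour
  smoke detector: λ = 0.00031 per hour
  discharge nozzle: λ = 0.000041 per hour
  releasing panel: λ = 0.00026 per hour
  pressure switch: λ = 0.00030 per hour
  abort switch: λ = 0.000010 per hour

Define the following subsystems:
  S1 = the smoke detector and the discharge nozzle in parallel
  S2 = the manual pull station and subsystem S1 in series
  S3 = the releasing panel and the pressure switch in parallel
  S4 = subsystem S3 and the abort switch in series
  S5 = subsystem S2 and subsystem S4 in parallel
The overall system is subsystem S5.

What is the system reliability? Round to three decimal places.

0.986

R(manual pull station) = exp(−0.00022 × 1000) = 0.80252
R(smoke detector) = exp(−0.00031 × 1000) = 0.73345
R(discharge nozzle) = exp(−0.000041 × 1000) = 0.95983
R(releasing panel) = exp(−0.00026 × 1000) = 0.77105
R(pressure switch) = exp(−0.00030 × 1000) = 0.74082
R(abort switch) = exp(−0.000010 × 1000) = 0.99005
Parallel (smoke detector and discharge nozzle): 1 − (1 − 0.73345)(1 − 0.95983) = 0.98929
Series (manual pull station and [0.98929]): 0.80252 × 0.98929 = 0.79393
Parallel (releasing panel and pressure switch): 1 − (1 − 0.77105)(1 − 0.74082) = 0.94066
Series ([0.94066] and abort switch): 0.94066 × 0.99005 = 0.93130
Parallel ([0.79393] and [0.93130]): 1 − (1 − 0.79393)(1 − 0.93130) = 0.986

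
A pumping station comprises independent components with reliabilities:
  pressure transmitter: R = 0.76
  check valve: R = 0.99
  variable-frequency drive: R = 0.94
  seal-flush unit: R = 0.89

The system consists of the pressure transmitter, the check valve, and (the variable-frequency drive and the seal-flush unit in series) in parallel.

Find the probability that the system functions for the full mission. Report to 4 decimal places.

0.9996

Series (variable-frequency drive and seal-flush unit): 0.940000 × 0.890000 = 0.836600
Parallel (pressure transmitter, check valve, and [0.836600]): 1 − (1 − 0.760000)(1 − 0.990000)(1 − 0.836600) = 0.9996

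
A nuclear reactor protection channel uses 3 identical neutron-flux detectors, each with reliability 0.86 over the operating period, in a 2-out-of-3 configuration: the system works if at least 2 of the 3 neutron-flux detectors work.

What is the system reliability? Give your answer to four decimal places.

0.9467

R = Σ_{i=2}^{3} C(3,i) p^i (1−p)^{3−i} with p = 0.86
C(3,2)·0.86^2·0.14^1 = 0.310632
C(3,3)·0.86^3·0.14^0 = 0.636056
Sum = 0.9467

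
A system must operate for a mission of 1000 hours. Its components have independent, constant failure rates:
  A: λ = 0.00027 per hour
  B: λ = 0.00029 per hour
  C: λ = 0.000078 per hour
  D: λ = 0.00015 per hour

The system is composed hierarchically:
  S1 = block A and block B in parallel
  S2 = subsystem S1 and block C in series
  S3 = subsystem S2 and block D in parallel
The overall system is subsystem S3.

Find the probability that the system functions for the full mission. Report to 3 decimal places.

R(A) = exp(−0.00027 × 1000) = 0.76338
R(B) = exp(−0.00029 × 1000) = 0.74826
R(C) = exp(−0.000078 × 1000) = 0.92496
R(D) = exp(−0.00015 × 1000) = 0.86071
Parallel (A and B): 1 − (1 − 0.76338)(1 − 0.74826) = 0.94043
Series ([0.94043] and C): 0.94043 × 0.92496 = 0.86986
Parallel ([0.86986] and D): 1 − (1 − 0.86986)(1 − 0.86071) = 0.982

0.982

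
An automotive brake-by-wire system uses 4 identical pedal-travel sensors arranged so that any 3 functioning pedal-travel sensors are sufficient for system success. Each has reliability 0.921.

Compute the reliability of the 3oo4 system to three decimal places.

R = Σ_{i=3}^{4} C(4,i) p^i (1−p)^{4−i} with p = 0.921
C(4,3)·0.921^3·0.079^1 = 0.24687
C(4,4)·0.921^4·0.079^0 = 0.71951
Sum = 0.966

0.966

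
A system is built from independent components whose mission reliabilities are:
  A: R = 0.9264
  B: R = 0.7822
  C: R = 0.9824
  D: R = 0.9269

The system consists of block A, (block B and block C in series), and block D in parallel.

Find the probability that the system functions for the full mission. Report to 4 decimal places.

0.9988

Series (B and C): 0.782200 × 0.982400 = 0.768433
Parallel (A, [0.768433], and D): 1 − (1 − 0.926400)(1 − 0.768433)(1 − 0.926900) = 0.9988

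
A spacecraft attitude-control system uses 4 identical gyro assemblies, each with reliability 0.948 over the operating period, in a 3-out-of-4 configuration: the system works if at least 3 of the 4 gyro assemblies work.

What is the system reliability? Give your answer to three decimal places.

0.985

R = Σ_{i=3}^{4} C(4,i) p^i (1−p)^{4−i} with p = 0.948
C(4,3)·0.948^3·0.052^1 = 0.17721
C(4,4)·0.948^4·0.052^0 = 0.80767
Sum = 0.985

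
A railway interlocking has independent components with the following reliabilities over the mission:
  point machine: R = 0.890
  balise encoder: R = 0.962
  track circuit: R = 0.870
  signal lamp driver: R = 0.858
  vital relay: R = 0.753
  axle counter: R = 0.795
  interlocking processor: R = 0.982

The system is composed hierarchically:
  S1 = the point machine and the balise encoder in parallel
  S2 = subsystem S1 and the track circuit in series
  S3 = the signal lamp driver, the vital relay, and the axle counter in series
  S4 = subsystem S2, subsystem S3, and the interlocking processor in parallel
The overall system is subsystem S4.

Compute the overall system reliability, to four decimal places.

0.9988

Parallel (point machine and balise encoder): 1 − (1 − 0.890000)(1 − 0.962000) = 0.995820
Series ([0.995820] and track circuit): 0.995820 × 0.870000 = 0.866363
Series (signal lamp driver, vital relay, and axle counter): 0.858000 × 0.753000 × 0.795000 = 0.513629
Parallel ([0.866363], [0.513629], and interlocking processor): 1 − (1 − 0.866363)(1 − 0.513629)(1 − 0.982000) = 0.9988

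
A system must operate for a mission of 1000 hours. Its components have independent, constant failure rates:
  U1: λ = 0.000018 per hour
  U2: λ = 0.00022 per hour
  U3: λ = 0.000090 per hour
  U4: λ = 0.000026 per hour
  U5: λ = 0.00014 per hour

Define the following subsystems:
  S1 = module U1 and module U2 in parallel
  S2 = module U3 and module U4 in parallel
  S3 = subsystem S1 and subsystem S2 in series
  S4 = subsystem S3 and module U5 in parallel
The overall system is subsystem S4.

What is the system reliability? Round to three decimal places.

0.999

R(U1) = exp(−0.000018 × 1000) = 0.98216
R(U2) = exp(−0.00022 × 1000) = 0.80252
R(U3) = exp(−0.000090 × 1000) = 0.91393
R(U4) = exp(−0.000026 × 1000) = 0.97434
R(U5) = exp(−0.00014 × 1000) = 0.86936
Parallel (U1 and U2): 1 − (1 − 0.98216)(1 − 0.80252) = 0.99648
Parallel (U3 and U4): 1 − (1 − 0.91393)(1 − 0.97434) = 0.99779
Series ([0.99648] and [0.99779]): 0.99648 × 0.99779 = 0.99428
Parallel ([0.99428] and U5): 1 − (1 − 0.99428)(1 − 0.86936) = 0.999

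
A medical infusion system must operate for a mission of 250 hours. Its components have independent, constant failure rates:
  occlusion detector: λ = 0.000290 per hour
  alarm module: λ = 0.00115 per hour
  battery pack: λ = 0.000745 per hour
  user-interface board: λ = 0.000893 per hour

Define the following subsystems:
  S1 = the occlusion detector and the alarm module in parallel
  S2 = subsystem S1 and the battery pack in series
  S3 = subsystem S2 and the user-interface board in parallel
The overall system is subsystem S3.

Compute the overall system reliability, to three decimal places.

0.963

R(occlusion detector) = exp(−0.000290 × 250) = 0.93007
R(alarm module) = exp(−0.00115 × 250) = 0.75014
R(battery pack) = exp(−0.000745 × 250) = 0.83007
R(user-interface board) = exp(−0.000893 × 250) = 0.79991
Parallel (occlusion detector and alarm module): 1 − (1 − 0.93007)(1 − 0.75014) = 0.98253
Series ([0.98253] and battery pack): 0.98253 × 0.83007 = 0.81557
Parallel ([0.81557] and user-interface board): 1 − (1 − 0.81557)(1 − 0.79991) = 0.963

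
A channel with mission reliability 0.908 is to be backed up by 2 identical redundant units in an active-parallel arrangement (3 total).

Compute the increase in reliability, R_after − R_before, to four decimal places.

0.0912

R_before = 0.908
R_after = 1 − (1 − 0.908)^3 = 0.9992
ΔR = 0.9992 − 0.908 = 0.0912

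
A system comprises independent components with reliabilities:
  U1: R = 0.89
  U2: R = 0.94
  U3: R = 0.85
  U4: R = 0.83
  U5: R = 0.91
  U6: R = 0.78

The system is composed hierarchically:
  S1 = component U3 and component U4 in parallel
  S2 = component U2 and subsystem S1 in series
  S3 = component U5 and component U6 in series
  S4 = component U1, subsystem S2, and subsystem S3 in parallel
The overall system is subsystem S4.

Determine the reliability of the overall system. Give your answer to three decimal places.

0.997

Parallel (U3 and U4): 1 − (1 − 0.85000)(1 − 0.83000) = 0.97450
Series (U2 and [0.97450]): 0.94000 × 0.97450 = 0.91603
Series (U5 and U6): 0.91000 × 0.78000 = 0.70980
Parallel (U1, [0.91603], and [0.70980]): 1 − (1 − 0.89000)(1 − 0.91603)(1 − 0.70980) = 0.997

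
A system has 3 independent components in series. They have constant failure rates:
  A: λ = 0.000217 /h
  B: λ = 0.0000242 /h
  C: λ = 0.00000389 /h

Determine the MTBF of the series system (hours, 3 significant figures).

4080

Series of exponential components: λ_sys = Σ λ_i
λ_sys = 0.000217 + 0.0000242 + 0.00000389 = 2.4509e-04 /h
MTBF = 1 / λ_sys = 4080 h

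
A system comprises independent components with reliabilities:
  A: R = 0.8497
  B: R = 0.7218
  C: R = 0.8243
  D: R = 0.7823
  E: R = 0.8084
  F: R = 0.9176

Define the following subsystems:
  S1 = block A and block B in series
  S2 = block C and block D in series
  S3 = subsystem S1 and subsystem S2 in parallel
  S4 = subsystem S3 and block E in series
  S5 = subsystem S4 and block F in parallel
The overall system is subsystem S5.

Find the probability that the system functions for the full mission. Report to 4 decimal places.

Series (A and B): 0.849700 × 0.721800 = 0.613313
Series (C and D): 0.824300 × 0.782300 = 0.644850
Parallel ([0.613313] and [0.644850]): 1 − (1 − 0.613313)(1 − 0.644850) = 0.862668
Series ([0.862668] and E): 0.862668 × 0.808400 = 0.697381
Parallel ([0.697381] and F): 1 − (1 − 0.697381)(1 − 0.917600) = 0.9751

0.9751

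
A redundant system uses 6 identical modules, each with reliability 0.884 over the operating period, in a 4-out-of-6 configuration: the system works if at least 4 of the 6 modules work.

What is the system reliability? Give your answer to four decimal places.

0.9762

R = Σ_{i=4}^{6} C(6,i) p^i (1−p)^{6−i} with p = 0.884
C(6,4)·0.884^4·0.116^2 = 0.123258
C(6,5)·0.884^5·0.116^1 = 0.375725
C(6,6)·0.884^6·0.116^0 = 0.477214
Sum = 0.9762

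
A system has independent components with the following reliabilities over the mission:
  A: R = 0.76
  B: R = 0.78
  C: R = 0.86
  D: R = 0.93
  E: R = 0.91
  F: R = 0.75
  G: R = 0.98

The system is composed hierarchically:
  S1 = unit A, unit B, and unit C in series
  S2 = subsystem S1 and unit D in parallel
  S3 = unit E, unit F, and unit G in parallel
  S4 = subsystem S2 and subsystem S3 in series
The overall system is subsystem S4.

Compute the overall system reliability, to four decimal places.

0.9653

Series (A, B, and C): 0.760000 × 0.780000 × 0.860000 = 0.509808
Parallel ([0.509808] and D): 1 − (1 − 0.509808)(1 − 0.930000) = 0.965687
Parallel (E, F, and G): 1 − (1 − 0.910000)(1 − 0.750000)(1 − 0.980000) = 0.999550
Series ([0.965687] and [0.999550]): 0.965687 × 0.999550 = 0.9653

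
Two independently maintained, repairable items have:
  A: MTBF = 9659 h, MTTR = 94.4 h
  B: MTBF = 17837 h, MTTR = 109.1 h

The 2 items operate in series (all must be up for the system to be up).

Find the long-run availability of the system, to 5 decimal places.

0.98430

A(A) = MTBF/(MTBF+MTTR) = 9659/(9659+94.4) = 0.990321
A(B) = MTBF/(MTBF+MTTR) = 17837/(17837+109.1) = 0.993921
Series availability: 0.990321 × 0.993921 = 0.98430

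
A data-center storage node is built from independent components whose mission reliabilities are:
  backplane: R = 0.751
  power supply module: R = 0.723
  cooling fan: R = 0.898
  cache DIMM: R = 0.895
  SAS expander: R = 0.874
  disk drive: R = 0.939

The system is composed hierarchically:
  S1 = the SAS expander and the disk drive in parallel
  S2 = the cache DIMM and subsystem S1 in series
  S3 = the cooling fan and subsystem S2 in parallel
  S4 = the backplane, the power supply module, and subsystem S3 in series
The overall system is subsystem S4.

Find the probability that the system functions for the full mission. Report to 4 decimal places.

Parallel (SAS expander and disk drive): 1 − (1 − 0.874000)(1 − 0.939000) = 0.992314
Series (cache DIMM and [0.992314]): 0.895000 × 0.992314 = 0.888121
Parallel (cooling fan and [0.888121]): 1 − (1 − 0.898000)(1 − 0.888121) = 0.988588
Series (backplane, power supply module, and [0.988588]): 0.751000 × 0.723000 × 0.988588 = 0.5368

0.5368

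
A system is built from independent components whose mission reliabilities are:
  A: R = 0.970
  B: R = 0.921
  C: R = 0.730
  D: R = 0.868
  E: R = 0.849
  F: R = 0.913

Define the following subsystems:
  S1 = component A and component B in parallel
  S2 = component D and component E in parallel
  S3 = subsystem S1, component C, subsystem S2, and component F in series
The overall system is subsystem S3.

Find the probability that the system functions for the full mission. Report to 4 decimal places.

0.6517

Parallel (A and B): 1 − (1 − 0.970000)(1 − 0.921000) = 0.997630
Parallel (D and E): 1 − (1 − 0.868000)(1 − 0.849000) = 0.980068
Series ([0.997630], C, [0.980068], and F): 0.997630 × 0.730000 × 0.980068 × 0.913000 = 0.6517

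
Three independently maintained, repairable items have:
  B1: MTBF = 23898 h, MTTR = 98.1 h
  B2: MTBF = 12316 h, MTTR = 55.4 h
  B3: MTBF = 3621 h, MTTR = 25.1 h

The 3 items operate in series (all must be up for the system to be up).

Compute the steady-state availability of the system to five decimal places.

A(B1) = MTBF/(MTBF+MTTR) = 23898/(23898+98.1) = 0.995912
A(B2) = MTBF/(MTBF+MTTR) = 12316/(12316+55.4) = 0.995522
A(B3) = MTBF/(MTBF+MTTR) = 3621/(3621+25.1) = 0.993116
Series availability: 0.995912 × 0.995522 × 0.993116 = 0.98463

0.98463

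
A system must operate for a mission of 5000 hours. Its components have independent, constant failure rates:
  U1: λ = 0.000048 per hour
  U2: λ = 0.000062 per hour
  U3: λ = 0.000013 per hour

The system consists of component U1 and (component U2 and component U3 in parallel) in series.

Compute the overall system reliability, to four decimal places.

R(U1) = exp(−0.000048 × 5000) = 0.786628
R(U2) = exp(−0.000062 × 5000) = 0.733447
R(U3) = exp(−0.000013 × 5000) = 0.937067
Parallel (U2 and U3): 1 − (1 − 0.733447)(1 − 0.937067) = 0.983225
Series (U1 and [0.983225]): 0.786628 × 0.983225 = 0.7734

0.7734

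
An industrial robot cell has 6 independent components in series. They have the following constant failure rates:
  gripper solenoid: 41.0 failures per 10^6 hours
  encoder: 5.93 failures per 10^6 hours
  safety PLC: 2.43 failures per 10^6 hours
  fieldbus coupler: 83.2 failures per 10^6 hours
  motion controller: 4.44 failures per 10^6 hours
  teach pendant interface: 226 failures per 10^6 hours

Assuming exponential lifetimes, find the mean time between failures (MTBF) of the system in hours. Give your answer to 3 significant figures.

2750

Series of exponential components: λ_sys = Σ λ_i
λ_sys = 0.0000410 + 0.00000593 + 0.00000243 + 0.0000832 + 0.00000444 + 0.000226 = 3.6300e-04 /h
MTBF = 1 / λ_sys = 2750 h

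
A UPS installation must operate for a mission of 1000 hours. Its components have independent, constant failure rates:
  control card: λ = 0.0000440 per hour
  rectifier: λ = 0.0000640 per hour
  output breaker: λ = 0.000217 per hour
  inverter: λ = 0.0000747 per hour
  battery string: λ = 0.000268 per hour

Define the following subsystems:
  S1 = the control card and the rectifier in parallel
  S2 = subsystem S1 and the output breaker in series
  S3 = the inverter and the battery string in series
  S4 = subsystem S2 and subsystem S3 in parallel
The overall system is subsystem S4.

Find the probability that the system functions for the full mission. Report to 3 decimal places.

0.943

R(control card) = exp(−0.0000440 × 1000) = 0.95695
R(rectifier) = exp(−0.0000640 × 1000) = 0.93800
R(output breaker) = exp(−0.000217 × 1000) = 0.80493
R(inverter) = exp(−0.0000747 × 1000) = 0.92802
R(battery string) = exp(−0.000268 × 1000) = 0.76491
Parallel (control card and rectifier): 1 − (1 − 0.95695)(1 − 0.93800) = 0.99733
Series ([0.99733] and output breaker): 0.99733 × 0.80493 = 0.80278
Series (inverter and battery string): 0.92802 × 0.76491 = 0.70985
Parallel ([0.80278] and [0.70985]): 1 − (1 − 0.80278)(1 − 0.70985) = 0.943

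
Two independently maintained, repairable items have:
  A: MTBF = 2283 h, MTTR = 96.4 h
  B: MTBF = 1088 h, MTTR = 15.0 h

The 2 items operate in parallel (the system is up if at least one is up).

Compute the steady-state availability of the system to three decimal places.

0.999

A(A) = MTBF/(MTBF+MTTR) = 2283/(2283+96.4) = 0.959486
A(B) = MTBF/(MTBF+MTTR) = 1088/(1088+15.0) = 0.986401
Parallel availability: 1 − (1 − 0.959486)(1 − 0.986401) = 0.999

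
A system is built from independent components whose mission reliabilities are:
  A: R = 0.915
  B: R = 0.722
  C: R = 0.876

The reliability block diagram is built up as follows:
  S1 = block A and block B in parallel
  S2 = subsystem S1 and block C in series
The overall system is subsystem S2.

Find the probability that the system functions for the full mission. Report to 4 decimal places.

0.8553

Parallel (A and B): 1 − (1 − 0.915000)(1 − 0.722000) = 0.976370
Series ([0.976370] and C): 0.976370 × 0.876000 = 0.8553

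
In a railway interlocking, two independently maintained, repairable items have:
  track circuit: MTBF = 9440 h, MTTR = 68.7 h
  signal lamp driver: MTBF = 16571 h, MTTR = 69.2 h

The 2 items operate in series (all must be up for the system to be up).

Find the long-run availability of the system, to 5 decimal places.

A(track circuit) = MTBF/(MTBF+MTTR) = 9440/(9440+68.7) = 0.992775
A(signal lamp driver) = MTBF/(MTBF+MTTR) = 16571/(16571+69.2) = 0.995841
Series availability: 0.992775 × 0.995841 = 0.98865

0.98865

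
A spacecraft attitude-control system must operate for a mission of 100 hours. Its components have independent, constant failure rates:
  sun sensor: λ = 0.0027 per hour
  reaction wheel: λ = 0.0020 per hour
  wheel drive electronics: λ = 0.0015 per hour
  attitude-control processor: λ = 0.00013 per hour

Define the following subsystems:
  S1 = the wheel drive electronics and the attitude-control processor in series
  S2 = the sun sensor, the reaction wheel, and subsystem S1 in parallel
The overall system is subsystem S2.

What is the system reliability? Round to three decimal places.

R(sun sensor) = exp(−0.0027 × 100) = 0.76338
R(reaction wheel) = exp(−0.0020 × 100) = 0.81873
R(wheel drive electronics) = exp(−0.0015 × 100) = 0.86071
R(attitude-control processor) = exp(−0.00013 × 100) = 0.98708
Series (wheel drive electronics and attitude-control processor): 0.86071 × 0.98708 = 0.84959
Parallel (sun sensor, reaction wheel, and [0.84959]): 1 − (1 − 0.76338)(1 − 0.81873)(1 − 0.84959) = 0.994

0.994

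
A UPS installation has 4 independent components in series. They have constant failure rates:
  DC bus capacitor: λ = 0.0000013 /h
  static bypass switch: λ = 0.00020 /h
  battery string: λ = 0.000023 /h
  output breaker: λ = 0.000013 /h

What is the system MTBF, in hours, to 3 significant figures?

Series of exponential components: λ_sys = Σ λ_i
λ_sys = 0.0000013 + 0.00020 + 0.000023 + 0.000013 = 2.3730e-04 /h
MTBF = 1 / λ_sys = 4210 h

4210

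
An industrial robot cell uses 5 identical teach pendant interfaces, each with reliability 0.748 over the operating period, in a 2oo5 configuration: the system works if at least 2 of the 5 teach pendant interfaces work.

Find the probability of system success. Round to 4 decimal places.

R = Σ_{i=2}^{5} C(5,i) p^i (1−p)^{5−i} with p = 0.748
C(5,2)·0.748^2·0.252^3 = 0.089537
C(5,3)·0.748^3·0.252^2 = 0.265770
C(5,4)·0.748^4·0.252^1 = 0.394436
C(5,5)·0.748^5·0.252^0 = 0.234157
Sum = 0.9839

0.9839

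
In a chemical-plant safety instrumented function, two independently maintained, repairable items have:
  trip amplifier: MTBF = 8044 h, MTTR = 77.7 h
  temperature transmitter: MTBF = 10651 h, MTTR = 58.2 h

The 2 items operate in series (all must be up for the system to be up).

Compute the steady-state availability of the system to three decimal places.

A(trip amplifier) = MTBF/(MTBF+MTTR) = 8044/(8044+77.7) = 0.990433
A(temperature transmitter) = MTBF/(MTBF+MTTR) = 10651/(10651+58.2) = 0.994565
Series availability: 0.990433 × 0.994565 = 0.985

0.985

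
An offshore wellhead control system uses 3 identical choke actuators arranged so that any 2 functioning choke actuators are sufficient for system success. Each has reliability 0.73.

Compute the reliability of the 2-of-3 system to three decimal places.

0.821

R = Σ_{i=2}^{3} C(3,i) p^i (1−p)^{3−i} with p = 0.73
C(3,2)·0.73^2·0.27^1 = 0.43165
C(3,3)·0.73^3·0.27^0 = 0.38902
Sum = 0.821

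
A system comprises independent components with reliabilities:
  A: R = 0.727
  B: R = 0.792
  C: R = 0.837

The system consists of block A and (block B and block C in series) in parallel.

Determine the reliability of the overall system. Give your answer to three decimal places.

0.908

Series (B and C): 0.79200 × 0.83700 = 0.66290
Parallel (A and [0.66290]): 1 − (1 − 0.72700)(1 − 0.66290) = 0.908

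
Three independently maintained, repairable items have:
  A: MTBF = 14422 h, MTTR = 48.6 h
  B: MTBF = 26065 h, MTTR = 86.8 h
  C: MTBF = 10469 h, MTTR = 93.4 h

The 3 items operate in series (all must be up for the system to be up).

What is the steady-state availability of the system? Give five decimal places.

A(A) = MTBF/(MTBF+MTTR) = 14422/(14422+48.6) = 0.996641
A(B) = MTBF/(MTBF+MTTR) = 26065/(26065+86.8) = 0.996681
A(C) = MTBF/(MTBF+MTTR) = 10469/(10469+93.4) = 0.991157
Series availability: 0.996641 × 0.996681 × 0.991157 = 0.98455

0.98455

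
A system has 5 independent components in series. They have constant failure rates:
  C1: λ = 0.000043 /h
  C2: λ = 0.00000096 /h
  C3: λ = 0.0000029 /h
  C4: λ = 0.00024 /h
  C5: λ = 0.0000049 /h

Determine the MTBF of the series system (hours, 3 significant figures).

Series of exponential components: λ_sys = Σ λ_i
λ_sys = 0.000043 + 0.00000096 + 0.0000029 + 0.00024 + 0.0000049 = 2.9176e-04 /h
MTBF = 1 / λ_sys = 3430 h

3430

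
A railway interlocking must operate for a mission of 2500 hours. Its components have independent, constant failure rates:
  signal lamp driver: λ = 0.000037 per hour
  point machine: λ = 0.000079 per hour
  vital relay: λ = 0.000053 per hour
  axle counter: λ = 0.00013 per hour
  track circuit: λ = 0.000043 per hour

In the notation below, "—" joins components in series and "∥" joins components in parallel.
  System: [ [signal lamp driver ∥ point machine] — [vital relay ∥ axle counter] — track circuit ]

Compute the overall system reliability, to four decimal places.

R(signal lamp driver) = exp(−0.000037 × 2500) = 0.911649
R(point machine) = exp(−0.000079 × 2500) = 0.820780
R(vital relay) = exp(−0.000053 × 2500) = 0.875903
R(axle counter) = exp(−0.00013 × 2500) = 0.722527
R(track circuit) = exp(−0.000043 × 2500) = 0.898077
Parallel (signal lamp driver and point machine): 1 − (1 − 0.911649)(1 − 0.820780) = 0.984166
Parallel (vital relay and axle counter): 1 − (1 − 0.875903)(1 − 0.722527) = 0.965566
Series ([0.984166], [0.965566], and track circuit): 0.984166 × 0.965566 × 0.898077 = 0.8534

0.8534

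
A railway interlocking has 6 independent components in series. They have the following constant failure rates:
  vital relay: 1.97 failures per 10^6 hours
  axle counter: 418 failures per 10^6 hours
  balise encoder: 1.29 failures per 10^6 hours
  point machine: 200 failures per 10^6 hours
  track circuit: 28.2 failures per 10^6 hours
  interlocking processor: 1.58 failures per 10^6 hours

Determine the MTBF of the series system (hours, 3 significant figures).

1540

Series of exponential components: λ_sys = Σ λ_i
λ_sys = 0.00000197 + 0.000418 + 0.00000129 + 0.000200 + 0.0000282 + 0.00000158 = 6.5104e-04 /h
MTBF = 1 / λ_sys = 1540 h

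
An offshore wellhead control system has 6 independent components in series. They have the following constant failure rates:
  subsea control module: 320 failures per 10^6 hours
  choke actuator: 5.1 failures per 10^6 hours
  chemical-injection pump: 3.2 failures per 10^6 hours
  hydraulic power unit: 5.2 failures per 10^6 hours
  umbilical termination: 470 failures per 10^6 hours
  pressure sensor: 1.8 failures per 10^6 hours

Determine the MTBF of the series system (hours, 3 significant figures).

1240

Series of exponential components: λ_sys = Σ λ_i
λ_sys = 0.00032 + 0.0000051 + 0.0000032 + 0.0000052 + 0.00047 + 0.0000018 = 8.0530e-04 /h
MTBF = 1 / λ_sys = 1240 h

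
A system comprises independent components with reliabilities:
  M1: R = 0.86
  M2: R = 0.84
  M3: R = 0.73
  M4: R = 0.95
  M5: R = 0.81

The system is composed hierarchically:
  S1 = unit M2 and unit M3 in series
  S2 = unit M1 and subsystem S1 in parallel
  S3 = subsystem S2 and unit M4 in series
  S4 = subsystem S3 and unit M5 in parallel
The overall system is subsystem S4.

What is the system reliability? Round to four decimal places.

Series (M2 and M3): 0.840000 × 0.730000 = 0.613200
Parallel (M1 and [0.613200]): 1 − (1 − 0.860000)(1 − 0.613200) = 0.945848
Series ([0.945848] and M4): 0.945848 × 0.950000 = 0.898556
Parallel ([0.898556] and M5): 1 − (1 − 0.898556)(1 − 0.810000) = 0.9807

0.9807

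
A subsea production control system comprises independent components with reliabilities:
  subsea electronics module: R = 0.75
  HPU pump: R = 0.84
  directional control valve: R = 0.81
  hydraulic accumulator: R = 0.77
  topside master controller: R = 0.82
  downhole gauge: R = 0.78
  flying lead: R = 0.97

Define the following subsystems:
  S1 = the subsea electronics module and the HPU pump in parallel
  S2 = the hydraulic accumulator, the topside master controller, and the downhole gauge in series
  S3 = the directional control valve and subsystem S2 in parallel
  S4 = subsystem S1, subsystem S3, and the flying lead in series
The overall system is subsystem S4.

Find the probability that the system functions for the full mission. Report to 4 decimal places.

0.8414

Parallel (subsea electronics module and HPU pump): 1 − (1 − 0.750000)(1 − 0.840000) = 0.960000
Series (hydraulic accumulator, topside master controller, and downhole gauge): 0.770000 × 0.820000 × 0.780000 = 0.492492
Parallel (directional control valve and [0.492492]): 1 − (1 − 0.810000)(1 − 0.492492) = 0.903573
Series ([0.960000], [0.903573], and flying lead): 0.960000 × 0.903573 × 0.970000 = 0.8414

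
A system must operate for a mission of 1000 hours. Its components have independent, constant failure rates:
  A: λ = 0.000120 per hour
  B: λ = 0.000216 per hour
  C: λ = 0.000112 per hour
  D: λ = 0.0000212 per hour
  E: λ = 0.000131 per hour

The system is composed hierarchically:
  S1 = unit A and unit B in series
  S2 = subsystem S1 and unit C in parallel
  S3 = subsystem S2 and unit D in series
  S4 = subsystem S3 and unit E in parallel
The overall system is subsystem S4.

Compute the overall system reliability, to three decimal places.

R(A) = exp(−0.000120 × 1000) = 0.88692
R(B) = exp(−0.000216 × 1000) = 0.80574
R(C) = exp(−0.000112 × 1000) = 0.89404
R(D) = exp(−0.0000212 × 1000) = 0.97902
R(E) = exp(−0.000131 × 1000) = 0.87722
Series (A and B): 0.88692 × 0.80574 = 0.71463
Parallel ([0.71463] and C): 1 − (1 − 0.71463)(1 − 0.89404) = 0.96976
Series ([0.96976] and D): 0.96976 × 0.97902 = 0.94941
Parallel ([0.94941] and E): 1 − (1 − 0.94941)(1 − 0.87722) = 0.994

0.994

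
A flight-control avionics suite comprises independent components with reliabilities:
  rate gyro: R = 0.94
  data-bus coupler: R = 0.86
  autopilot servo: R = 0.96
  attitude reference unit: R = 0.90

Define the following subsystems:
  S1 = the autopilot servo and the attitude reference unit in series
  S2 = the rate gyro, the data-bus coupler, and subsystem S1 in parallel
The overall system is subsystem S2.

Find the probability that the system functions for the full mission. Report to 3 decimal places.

0.999

Series (autopilot servo and attitude reference unit): 0.96000 × 0.90000 = 0.86400
Parallel (rate gyro, data-bus coupler, and [0.86400]): 1 − (1 − 0.94000)(1 − 0.86000)(1 − 0.86400) = 0.999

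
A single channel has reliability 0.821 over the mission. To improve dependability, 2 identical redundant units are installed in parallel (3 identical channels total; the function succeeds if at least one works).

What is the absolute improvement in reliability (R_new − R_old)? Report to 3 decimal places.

R_before = 0.821
R_after = 1 − (1 − 0.821)^3 = 0.994
ΔR = 0.994 − 0.821 = 0.173

0.173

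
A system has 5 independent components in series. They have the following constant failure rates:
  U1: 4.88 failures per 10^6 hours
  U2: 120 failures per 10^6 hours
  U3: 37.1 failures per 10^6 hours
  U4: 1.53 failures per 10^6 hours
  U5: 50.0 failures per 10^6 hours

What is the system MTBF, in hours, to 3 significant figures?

4680

Series of exponential components: λ_sys = Σ λ_i
λ_sys = 0.00000488 + 0.000120 + 0.0000371 + 0.00000153 + 0.0000500 = 2.1351e-04 /h
MTBF = 1 / λ_sys = 4680 h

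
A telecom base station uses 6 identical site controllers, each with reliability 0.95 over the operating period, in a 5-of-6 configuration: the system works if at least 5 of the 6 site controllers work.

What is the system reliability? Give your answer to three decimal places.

R = Σ_{i=5}^{6} C(6,i) p^i (1−p)^{6−i} with p = 0.95
C(6,5)·0.95^5·0.05^1 = 0.23213
C(6,6)·0.95^6·0.05^0 = 0.73509
Sum = 0.967

0.967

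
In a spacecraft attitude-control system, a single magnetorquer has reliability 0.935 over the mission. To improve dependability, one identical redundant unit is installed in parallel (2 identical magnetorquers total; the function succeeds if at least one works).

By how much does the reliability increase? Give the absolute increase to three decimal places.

0.061

R_before = 0.935
R_after = 1 − (1 − 0.935)^2 = 0.996
ΔR = 0.996 − 0.935 = 0.061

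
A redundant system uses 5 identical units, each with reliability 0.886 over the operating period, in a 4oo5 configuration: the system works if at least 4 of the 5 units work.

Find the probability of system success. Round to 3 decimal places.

0.897

R = Σ_{i=4}^{5} C(5,i) p^i (1−p)^{5−i} with p = 0.886
C(5,4)·0.886^4·0.114^1 = 0.35124
C(5,5)·0.886^5·0.114^0 = 0.54597
Sum = 0.897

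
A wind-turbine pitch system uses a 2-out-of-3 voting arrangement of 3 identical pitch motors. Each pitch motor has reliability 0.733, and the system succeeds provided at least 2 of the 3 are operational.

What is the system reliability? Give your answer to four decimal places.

R = Σ_{i=2}^{3} C(3,i) p^i (1−p)^{3−i} with p = 0.733
C(3,2)·0.733^2·0.267^1 = 0.430368
C(3,3)·0.733^3·0.267^0 = 0.393833
Sum = 0.8242

0.8242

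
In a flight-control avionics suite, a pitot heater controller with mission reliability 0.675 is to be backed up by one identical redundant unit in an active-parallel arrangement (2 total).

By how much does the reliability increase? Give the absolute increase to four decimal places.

0.2194

R_before = 0.675
R_after = 1 − (1 − 0.675)^2 = 0.8944
ΔR = 0.8944 − 0.675 = 0.2194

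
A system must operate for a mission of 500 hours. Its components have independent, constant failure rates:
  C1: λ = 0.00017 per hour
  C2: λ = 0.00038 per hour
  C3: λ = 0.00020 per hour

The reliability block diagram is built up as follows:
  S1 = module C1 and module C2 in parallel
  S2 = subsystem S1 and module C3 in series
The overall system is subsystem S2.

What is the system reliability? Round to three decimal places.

0.892

R(C1) = exp(−0.00017 × 500) = 0.91851
R(C2) = exp(−0.00038 × 500) = 0.82696
R(C3) = exp(−0.00020 × 500) = 0.90484
Parallel (C1 and C2): 1 − (1 − 0.91851)(1 − 0.82696) = 0.98590
Series ([0.98590] and C3): 0.98590 × 0.90484 = 0.892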